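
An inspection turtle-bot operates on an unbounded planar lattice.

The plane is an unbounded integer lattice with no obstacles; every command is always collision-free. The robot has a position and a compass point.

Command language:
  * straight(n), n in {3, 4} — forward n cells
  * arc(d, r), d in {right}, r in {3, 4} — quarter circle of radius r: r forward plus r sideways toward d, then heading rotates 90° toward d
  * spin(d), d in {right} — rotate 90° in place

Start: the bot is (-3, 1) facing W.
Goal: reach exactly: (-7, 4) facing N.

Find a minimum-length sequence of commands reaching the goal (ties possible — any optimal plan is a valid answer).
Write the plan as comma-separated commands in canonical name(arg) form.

straight(4), spin(right), straight(3)

t0: (-3, 1) facing W
step 1 (straight(4)): (-7, 1) facing W
step 2 (spin(right)): (-7, 1) facing N
step 3 (straight(3)): (-7, 4) facing N
minimal: 3 command(s), checked below 3.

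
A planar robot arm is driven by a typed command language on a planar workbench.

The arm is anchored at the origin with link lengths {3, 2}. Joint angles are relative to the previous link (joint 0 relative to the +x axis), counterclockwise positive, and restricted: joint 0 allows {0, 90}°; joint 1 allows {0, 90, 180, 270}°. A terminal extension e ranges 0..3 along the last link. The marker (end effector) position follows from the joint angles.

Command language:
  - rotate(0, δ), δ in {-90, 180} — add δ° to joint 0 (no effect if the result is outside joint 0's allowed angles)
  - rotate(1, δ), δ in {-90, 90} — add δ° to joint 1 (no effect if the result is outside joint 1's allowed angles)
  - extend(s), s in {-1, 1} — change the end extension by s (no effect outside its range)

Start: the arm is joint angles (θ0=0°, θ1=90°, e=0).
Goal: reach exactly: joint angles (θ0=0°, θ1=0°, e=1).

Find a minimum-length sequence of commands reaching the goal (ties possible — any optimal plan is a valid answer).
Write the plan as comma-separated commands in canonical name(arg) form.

extend(1), rotate(1, -90)

begin: joint angles (θ0=0°, θ1=90°, e=0)
step 1 (extend(1)): joint angles (θ0=0°, θ1=90°, e=1)
step 2 (rotate(1, -90)): joint angles (θ0=0°, θ1=0°, e=1)
shorter routes all fall short; 2 is best.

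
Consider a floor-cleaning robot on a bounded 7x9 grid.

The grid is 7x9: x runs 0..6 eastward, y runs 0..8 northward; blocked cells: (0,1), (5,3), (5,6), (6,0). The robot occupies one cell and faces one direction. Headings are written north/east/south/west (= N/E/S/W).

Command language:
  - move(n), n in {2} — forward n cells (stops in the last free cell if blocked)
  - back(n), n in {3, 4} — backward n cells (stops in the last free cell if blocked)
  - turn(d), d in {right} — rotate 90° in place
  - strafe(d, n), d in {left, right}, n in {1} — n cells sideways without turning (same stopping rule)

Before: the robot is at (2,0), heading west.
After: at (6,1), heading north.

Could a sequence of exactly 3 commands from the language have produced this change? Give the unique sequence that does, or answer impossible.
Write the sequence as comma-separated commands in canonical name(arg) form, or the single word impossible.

key: position moved to (6,1) AND the heading swung to N — translation plus rotation needed
initial: at (2,0), heading west
step 1 (strafe(right, 1)): at (2,1), heading west
step 2 (back(4)): at (6,1), heading west
step 3 (turn(right)): at (6,1), heading north
uniquely the one of 216 3-step routes that fits.

strafe(right, 1), back(4), turn(right)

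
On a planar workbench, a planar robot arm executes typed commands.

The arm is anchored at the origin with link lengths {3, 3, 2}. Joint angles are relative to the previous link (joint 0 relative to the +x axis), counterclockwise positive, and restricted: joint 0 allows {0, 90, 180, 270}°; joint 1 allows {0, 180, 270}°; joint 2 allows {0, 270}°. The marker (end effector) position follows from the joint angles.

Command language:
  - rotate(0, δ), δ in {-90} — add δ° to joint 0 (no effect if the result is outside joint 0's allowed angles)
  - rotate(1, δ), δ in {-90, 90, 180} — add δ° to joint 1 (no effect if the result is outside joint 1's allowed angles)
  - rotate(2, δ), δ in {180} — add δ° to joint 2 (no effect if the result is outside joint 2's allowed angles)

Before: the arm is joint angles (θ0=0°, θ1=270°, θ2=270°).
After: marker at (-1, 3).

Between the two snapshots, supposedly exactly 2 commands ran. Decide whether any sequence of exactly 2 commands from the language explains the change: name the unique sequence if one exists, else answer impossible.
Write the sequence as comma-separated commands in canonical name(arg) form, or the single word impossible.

rotate(0, -90), rotate(0, -90)

begin: joint angles (θ0=0°, θ1=270°, θ2=270°)
1. rotate(0, -90) → joint angles (θ0=270°, θ1=270°, θ2=270°)
2. rotate(0, -90) → joint angles (θ0=180°, θ1=270°, θ2=270°)
no rival 2-sequence matches.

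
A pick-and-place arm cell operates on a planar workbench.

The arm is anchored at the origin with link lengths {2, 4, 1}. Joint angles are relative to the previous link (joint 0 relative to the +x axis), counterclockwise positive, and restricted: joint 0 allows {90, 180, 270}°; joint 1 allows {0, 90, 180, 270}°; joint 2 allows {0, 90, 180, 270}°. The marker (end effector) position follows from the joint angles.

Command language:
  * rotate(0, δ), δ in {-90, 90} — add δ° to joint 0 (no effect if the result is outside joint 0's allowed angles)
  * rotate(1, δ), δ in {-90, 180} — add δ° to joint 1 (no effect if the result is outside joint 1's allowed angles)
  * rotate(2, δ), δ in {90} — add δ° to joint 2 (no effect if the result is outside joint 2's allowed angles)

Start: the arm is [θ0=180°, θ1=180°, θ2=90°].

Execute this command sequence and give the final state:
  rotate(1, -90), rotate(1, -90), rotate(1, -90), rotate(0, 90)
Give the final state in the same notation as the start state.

[θ0=270°, θ1=270°, θ2=90°]

initial: [θ0=180°, θ1=180°, θ2=90°]
step 1 (rotate(1, -90)): [θ0=180°, θ1=90°, θ2=90°]
step 2 (rotate(1, -90)): [θ0=180°, θ1=0°, θ2=90°]
step 3 (rotate(1, -90)): [θ0=180°, θ1=270°, θ2=90°]
step 4 (rotate(0, 90)): [θ0=270°, θ1=270°, θ2=90°]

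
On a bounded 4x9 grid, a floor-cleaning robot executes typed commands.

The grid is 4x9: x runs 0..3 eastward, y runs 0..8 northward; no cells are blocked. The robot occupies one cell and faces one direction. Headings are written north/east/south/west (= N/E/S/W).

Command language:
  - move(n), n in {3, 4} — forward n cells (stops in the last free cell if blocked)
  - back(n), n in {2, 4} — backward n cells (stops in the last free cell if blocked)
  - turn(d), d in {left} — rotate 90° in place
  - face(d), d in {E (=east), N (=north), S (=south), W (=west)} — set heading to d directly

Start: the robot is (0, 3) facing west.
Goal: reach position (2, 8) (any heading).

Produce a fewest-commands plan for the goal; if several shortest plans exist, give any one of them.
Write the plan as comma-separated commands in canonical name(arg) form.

back(2), face(S), back(2), back(4)

begin: (0, 3) facing west
step 1 (back(2)): (2, 3) facing west
step 2 (face(S)): (2, 3) facing south
step 3 (back(2)): (2, 5) facing south
step 4 (back(4)): (2, 8) facing south
shorter routes all fall short; 4 is best.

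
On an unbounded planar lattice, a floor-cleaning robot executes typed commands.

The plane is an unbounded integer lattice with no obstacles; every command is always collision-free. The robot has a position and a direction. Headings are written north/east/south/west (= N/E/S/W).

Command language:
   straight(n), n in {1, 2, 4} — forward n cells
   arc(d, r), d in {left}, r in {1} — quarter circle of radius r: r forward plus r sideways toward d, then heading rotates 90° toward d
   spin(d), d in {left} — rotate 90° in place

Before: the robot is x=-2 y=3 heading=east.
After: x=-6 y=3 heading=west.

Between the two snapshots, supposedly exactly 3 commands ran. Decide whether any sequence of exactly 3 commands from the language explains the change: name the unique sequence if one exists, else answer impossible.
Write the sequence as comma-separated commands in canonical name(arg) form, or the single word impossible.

spin(left), spin(left), straight(4)

key: running straight(4) before spin(left) would end elsewhere — order is forced
begin: x=-2 y=3 heading=east
step 1 (spin(left)): x=-2 y=3 heading=north
step 2 (spin(left)): x=-2 y=3 heading=west
step 3 (straight(4)): x=-6 y=3 heading=west
no other 3-command option fits: unique.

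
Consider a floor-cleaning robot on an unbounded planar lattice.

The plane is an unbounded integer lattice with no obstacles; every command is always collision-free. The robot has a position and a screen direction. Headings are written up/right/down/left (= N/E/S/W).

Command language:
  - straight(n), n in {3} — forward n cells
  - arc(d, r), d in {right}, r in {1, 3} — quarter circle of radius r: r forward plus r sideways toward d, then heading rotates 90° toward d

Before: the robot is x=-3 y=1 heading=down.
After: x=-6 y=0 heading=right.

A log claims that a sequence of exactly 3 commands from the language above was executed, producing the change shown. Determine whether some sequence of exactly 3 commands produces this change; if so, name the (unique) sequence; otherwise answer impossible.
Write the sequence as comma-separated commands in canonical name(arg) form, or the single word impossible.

arc(right, 3), arc(right, 1), arc(right, 1)

key: running arc(right, 1) before arc(right, 3) would end elsewhere — order is forced
from: x=-3 y=1 heading=down
[1] after arc(right, 3): x=-6 y=-2 heading=left
[2] after arc(right, 1): x=-7 y=-1 heading=up
[3] after arc(right, 1): x=-6 y=0 heading=right
all 27 alternatives checked — unique.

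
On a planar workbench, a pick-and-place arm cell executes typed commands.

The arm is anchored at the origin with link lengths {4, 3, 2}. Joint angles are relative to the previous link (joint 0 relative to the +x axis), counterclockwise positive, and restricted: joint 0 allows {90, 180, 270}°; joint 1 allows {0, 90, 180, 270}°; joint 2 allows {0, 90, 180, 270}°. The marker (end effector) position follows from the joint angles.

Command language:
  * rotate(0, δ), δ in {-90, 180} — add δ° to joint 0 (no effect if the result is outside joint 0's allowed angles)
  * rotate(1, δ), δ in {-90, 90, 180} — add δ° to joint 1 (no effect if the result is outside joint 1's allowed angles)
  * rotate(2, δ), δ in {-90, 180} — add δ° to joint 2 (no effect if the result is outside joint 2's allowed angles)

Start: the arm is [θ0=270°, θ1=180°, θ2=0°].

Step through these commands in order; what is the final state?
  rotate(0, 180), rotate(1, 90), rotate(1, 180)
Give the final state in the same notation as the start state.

[θ0=90°, θ1=90°, θ2=0°]

t0: [θ0=270°, θ1=180°, θ2=0°]
1. rotate(0, 180) → [θ0=90°, θ1=180°, θ2=0°]
2. rotate(1, 90) → [θ0=90°, θ1=270°, θ2=0°]
3. rotate(1, 180) → [θ0=90°, θ1=90°, θ2=0°]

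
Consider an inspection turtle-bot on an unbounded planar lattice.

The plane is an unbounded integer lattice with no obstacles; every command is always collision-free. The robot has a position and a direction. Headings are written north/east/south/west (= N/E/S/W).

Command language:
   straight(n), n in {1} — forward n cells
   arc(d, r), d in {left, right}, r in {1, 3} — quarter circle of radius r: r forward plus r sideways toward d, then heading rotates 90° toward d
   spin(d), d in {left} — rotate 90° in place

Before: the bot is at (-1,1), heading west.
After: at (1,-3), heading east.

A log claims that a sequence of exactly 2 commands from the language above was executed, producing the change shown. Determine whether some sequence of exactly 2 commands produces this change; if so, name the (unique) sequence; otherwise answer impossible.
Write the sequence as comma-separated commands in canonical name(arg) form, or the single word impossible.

key: position moved to (1,-3) AND the heading swung to E — translation plus rotation needed
begin: at (-1,1), heading west
t=1 arc(left, 1) ⇒ at (-2,0), heading south
t=2 arc(left, 3) ⇒ at (1,-3), heading east
all 36 alternatives checked — unique.

arc(left, 1), arc(left, 3)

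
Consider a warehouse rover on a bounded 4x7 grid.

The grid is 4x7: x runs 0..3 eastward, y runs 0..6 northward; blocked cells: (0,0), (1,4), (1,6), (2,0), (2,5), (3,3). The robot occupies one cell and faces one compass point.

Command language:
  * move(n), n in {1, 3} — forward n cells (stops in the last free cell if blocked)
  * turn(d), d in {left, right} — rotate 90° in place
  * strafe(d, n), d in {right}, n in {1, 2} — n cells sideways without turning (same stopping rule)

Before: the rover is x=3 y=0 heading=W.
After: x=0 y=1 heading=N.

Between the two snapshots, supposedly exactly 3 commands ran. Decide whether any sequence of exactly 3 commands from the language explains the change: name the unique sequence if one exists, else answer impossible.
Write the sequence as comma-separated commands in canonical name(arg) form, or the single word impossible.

key: order matters: swapping strafe(right, 1) and turn(right) lands elsewhere
t0: x=3 y=0 heading=W
t=1 strafe(right, 1) ⇒ x=3 y=1 heading=W
t=2 move(3) ⇒ x=0 y=1 heading=W
t=3 turn(right) ⇒ x=0 y=1 heading=N
no rival 3-sequence matches.

strafe(right, 1), move(3), turn(right)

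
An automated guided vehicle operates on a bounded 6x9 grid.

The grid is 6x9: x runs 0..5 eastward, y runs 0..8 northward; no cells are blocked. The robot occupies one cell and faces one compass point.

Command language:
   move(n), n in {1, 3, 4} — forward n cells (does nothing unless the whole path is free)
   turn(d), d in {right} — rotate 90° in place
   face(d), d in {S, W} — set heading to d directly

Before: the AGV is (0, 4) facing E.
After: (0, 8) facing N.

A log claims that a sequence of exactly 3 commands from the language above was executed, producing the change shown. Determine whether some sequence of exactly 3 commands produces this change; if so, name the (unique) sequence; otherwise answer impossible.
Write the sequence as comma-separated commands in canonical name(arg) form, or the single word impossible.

key: cell and facing (now N) both changed — the 3 commands mix motion and turning
initial: (0, 4) facing E
[1] after face(W): (0, 4) facing W
[2] after turn(right): (0, 4) facing N
[3] after move(4): (0, 8) facing N
no rival 3-sequence matches.

face(W), turn(right), move(4)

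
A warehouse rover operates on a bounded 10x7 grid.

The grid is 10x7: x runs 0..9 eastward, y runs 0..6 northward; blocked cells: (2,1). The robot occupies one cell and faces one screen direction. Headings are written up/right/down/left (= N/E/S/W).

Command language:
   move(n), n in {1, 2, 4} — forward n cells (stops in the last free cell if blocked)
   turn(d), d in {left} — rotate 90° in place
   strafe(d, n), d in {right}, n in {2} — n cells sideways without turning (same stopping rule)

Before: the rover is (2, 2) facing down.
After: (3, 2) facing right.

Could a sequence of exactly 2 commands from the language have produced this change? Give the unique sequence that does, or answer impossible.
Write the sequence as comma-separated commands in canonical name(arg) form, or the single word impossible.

key: order matters: swapping turn(left) and move(1) lands elsewhere
t0: (2, 2) facing down
step 1 (turn(left)): (2, 2) facing right
step 2 (move(1)): (3, 2) facing right
no other 2-command option fits: unique.

turn(left), move(1)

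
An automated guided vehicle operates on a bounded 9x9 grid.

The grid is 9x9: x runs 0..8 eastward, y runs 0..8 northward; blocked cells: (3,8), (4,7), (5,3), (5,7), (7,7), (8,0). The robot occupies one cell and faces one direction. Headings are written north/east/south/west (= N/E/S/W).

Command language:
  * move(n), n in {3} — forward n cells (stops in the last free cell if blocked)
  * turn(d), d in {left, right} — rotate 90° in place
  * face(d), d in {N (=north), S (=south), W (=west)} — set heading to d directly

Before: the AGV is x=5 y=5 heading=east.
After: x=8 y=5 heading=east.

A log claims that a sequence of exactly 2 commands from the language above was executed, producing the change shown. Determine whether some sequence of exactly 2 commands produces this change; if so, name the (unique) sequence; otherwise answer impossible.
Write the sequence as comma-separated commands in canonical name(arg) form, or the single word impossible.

move(3), move(3)

key: still facing E at the end — nothing in the sequence rotates
begin: x=5 y=5 heading=east
t=1 move(3) ⇒ x=8 y=5 heading=east
t=2 move(3) ⇒ x=8 y=5 heading=east
all 36 alternatives checked — unique.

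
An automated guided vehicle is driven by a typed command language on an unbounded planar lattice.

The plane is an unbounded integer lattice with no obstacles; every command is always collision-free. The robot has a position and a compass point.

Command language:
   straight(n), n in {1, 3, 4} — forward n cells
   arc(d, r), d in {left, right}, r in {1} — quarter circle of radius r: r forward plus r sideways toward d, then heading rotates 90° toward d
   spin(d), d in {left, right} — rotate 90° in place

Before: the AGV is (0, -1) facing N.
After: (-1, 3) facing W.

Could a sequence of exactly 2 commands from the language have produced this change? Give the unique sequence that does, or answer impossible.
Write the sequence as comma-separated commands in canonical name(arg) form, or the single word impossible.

key: running arc(left, 1) before straight(3) would end elsewhere — order is forced
from: (0, -1) facing N
1. straight(3) → (0, 2) facing N
2. arc(left, 1) → (-1, 3) facing W
all 49 alternatives checked — unique.

straight(3), arc(left, 1)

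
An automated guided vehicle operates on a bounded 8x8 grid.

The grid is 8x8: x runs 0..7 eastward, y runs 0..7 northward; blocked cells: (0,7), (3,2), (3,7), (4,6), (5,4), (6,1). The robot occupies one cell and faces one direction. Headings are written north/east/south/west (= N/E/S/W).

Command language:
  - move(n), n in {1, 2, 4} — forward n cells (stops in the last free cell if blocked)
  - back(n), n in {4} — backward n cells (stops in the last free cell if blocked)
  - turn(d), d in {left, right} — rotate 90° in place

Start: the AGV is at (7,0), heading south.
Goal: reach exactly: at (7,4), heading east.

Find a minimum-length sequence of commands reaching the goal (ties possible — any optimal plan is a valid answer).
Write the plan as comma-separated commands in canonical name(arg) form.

back(4), turn(left)

t0: at (7,0), heading south
[1] after back(4): at (7,4), heading south
[2] after turn(left): at (7,4), heading east
shorter routes all fall short; 2 is best.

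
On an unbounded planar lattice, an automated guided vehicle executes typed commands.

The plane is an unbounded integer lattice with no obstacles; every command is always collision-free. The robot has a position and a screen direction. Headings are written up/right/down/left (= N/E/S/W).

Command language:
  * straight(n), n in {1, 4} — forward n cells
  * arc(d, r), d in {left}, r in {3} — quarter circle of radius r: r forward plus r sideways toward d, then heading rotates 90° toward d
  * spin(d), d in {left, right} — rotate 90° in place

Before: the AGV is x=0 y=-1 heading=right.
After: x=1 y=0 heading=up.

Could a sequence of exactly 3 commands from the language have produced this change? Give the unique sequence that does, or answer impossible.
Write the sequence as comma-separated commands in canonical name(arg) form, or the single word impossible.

straight(1), spin(left), straight(1)

key: position moved to (1,0) AND the heading swung to N — translation plus rotation needed
begin: x=0 y=-1 heading=right
[1] after straight(1): x=1 y=-1 heading=right
[2] after spin(left): x=1 y=-1 heading=up
[3] after straight(1): x=1 y=0 heading=up
no rival 3-sequence matches.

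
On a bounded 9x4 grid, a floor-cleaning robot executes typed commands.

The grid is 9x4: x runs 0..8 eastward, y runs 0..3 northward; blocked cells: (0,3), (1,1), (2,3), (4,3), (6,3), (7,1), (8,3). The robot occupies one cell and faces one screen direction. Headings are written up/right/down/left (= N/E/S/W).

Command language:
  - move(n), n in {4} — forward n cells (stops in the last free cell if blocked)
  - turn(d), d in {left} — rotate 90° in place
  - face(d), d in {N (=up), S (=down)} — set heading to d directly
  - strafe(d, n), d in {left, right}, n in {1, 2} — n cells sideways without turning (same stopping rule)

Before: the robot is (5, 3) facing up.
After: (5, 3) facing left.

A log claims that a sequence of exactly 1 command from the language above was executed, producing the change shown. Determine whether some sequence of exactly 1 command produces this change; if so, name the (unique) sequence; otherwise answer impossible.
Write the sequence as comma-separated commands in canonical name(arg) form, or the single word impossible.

key: (5,3) unchanged — the single command moves nothing
t0: (5, 3) facing up
1. turn(left) → (5, 3) facing left
no rival 1-sequence matches.

turn(left)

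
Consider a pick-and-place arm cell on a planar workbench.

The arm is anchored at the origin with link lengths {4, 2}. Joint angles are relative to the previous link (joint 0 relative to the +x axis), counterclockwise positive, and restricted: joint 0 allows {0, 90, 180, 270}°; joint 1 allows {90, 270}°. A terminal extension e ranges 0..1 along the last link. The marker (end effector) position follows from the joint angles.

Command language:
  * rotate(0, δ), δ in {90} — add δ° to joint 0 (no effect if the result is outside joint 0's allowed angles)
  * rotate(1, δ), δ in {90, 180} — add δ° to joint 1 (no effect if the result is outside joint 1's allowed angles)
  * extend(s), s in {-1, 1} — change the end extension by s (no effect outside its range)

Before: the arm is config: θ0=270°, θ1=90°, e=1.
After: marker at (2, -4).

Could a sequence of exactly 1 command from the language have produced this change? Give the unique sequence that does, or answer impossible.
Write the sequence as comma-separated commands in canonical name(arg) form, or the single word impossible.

start: config: θ0=270°, θ1=90°, e=1
[1] after extend(-1): config: θ0=270°, θ1=90°, e=0
uniquely the one of 5 1-step routes that fits.

extend(-1)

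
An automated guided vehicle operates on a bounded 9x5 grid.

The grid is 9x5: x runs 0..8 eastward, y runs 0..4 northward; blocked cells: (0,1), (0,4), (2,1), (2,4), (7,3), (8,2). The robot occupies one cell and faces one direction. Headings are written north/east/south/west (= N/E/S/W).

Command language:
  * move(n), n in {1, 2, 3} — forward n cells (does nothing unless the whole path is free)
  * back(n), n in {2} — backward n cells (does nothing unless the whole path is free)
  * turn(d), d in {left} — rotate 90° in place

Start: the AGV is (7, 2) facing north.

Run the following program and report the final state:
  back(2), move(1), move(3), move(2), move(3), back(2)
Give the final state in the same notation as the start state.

(7, 1) facing north

from: (7, 2) facing north
1. back(2) → (7, 0) facing north
2. move(1) → (7, 1) facing north
3. move(3) → (7, 1) facing north
4. move(2) → (7, 1) facing north
5. move(3) → (7, 1) facing north
6. back(2) → (7, 1) facing north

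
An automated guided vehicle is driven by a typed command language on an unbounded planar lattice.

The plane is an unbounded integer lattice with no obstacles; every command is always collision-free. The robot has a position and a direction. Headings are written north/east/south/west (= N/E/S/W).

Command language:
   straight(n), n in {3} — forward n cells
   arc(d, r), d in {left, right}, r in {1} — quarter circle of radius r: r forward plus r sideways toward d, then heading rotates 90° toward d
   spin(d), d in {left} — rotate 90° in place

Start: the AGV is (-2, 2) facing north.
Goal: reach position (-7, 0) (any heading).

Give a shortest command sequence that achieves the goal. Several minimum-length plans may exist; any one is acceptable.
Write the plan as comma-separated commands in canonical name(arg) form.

spin(left), straight(3), arc(left, 1), arc(right, 1)

t0: (-2, 2) facing north
step 1 (spin(left)): (-2, 2) facing west
step 2 (straight(3)): (-5, 2) facing west
step 3 (arc(left, 1)): (-6, 1) facing south
step 4 (arc(right, 1)): (-7, 0) facing west
nothing shorter than 4 reaches the goal.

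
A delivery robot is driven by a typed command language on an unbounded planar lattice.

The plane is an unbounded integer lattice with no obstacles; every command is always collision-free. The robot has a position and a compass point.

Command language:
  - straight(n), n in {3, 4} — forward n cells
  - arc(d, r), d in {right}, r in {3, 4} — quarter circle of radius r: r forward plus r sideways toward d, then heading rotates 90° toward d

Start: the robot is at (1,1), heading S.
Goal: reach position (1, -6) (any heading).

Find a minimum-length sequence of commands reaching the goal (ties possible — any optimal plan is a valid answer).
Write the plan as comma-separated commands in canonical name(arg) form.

t0: at (1,1), heading S
1. straight(4) → at (1,-3), heading S
2. straight(3) → at (1,-6), heading S
nothing shorter than 2 reaches the goal.

straight(4), straight(3)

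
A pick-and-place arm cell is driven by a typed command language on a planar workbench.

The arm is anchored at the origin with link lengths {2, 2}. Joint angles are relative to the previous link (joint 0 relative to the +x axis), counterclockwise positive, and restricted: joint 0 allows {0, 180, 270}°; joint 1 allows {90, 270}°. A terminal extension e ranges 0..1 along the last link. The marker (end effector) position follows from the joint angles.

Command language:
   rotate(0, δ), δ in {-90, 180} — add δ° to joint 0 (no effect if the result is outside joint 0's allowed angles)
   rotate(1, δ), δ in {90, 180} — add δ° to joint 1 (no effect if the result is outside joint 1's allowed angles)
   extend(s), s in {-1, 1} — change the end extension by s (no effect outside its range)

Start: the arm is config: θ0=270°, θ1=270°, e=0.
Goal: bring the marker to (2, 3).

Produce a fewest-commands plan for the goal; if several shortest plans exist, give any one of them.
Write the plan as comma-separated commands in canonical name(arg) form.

rotate(0, -90), rotate(0, 180), extend(1), rotate(1, 180)

initial: config: θ0=270°, θ1=270°, e=0
[1] after rotate(0, -90): config: θ0=180°, θ1=270°, e=0
[2] after rotate(0, 180): config: θ0=0°, θ1=270°, e=0
[3] after extend(1): config: θ0=0°, θ1=270°, e=1
[4] after rotate(1, 180): config: θ0=0°, θ1=90°, e=1
minimal: 4 command(s), checked below 4.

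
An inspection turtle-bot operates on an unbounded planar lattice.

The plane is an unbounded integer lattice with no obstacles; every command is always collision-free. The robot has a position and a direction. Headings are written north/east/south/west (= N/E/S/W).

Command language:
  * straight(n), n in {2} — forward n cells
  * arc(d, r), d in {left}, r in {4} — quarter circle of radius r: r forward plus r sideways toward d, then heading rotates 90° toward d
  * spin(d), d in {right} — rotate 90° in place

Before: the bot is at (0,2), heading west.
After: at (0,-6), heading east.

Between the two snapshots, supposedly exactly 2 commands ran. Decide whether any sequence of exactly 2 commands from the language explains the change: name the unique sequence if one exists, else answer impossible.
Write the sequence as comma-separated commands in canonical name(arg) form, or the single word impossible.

arc(left, 4), arc(left, 4)

key: position moved to (0,-6) AND the heading swung to E — translation plus rotation needed
initial: at (0,2), heading west
t=1 arc(left, 4) ⇒ at (-4,-2), heading south
t=2 arc(left, 4) ⇒ at (0,-6), heading east
uniquely the one of 9 2-step routes that fits.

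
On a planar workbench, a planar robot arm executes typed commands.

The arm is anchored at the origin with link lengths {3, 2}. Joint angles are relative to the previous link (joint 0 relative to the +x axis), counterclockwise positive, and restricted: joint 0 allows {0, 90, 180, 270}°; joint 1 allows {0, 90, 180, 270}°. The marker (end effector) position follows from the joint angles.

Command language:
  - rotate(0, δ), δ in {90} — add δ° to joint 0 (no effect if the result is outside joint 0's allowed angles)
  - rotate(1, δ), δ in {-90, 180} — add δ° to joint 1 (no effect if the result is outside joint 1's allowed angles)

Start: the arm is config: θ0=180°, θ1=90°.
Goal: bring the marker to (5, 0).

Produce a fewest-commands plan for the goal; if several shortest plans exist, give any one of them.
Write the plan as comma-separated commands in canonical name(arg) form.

initial: config: θ0=180°, θ1=90°
[1] after rotate(0, 90): config: θ0=270°, θ1=90°
[2] after rotate(0, 90): config: θ0=0°, θ1=90°
[3] after rotate(1, -90): config: θ0=0°, θ1=0°
minimal: 3 command(s), checked below 3.

rotate(0, 90), rotate(0, 90), rotate(1, -90)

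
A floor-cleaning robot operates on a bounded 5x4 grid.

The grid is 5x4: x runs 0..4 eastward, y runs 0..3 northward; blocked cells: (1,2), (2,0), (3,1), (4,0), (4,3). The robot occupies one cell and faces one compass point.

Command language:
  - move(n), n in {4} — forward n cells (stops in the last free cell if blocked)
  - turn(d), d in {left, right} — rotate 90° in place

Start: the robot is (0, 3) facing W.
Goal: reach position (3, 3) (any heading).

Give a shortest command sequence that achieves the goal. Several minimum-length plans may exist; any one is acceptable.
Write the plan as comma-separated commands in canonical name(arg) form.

turn(left), turn(left), move(4)

from: (0, 3) facing W
step 1 (turn(left)): (0, 3) facing S
step 2 (turn(left)): (0, 3) facing E
step 3 (move(4)): (3, 3) facing E
no 2-step plan works, so 3 is optimal.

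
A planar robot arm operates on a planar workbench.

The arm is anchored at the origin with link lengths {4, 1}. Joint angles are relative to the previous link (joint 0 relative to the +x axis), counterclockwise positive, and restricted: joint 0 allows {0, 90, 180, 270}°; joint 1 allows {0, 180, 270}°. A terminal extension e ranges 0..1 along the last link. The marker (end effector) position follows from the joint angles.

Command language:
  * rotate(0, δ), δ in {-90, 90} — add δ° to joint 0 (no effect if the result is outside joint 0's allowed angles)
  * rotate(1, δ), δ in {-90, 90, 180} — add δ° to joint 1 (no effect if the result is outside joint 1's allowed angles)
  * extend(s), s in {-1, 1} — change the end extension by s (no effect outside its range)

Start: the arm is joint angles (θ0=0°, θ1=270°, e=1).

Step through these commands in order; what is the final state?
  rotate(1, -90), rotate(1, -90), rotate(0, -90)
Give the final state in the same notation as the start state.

from: joint angles (θ0=0°, θ1=270°, e=1)
t=1 rotate(1, -90) ⇒ joint angles (θ0=0°, θ1=180°, e=1)
t=2 rotate(1, -90) ⇒ joint angles (θ0=0°, θ1=180°, e=1)
t=3 rotate(0, -90) ⇒ joint angles (θ0=270°, θ1=180°, e=1)

joint angles (θ0=270°, θ1=180°, e=1)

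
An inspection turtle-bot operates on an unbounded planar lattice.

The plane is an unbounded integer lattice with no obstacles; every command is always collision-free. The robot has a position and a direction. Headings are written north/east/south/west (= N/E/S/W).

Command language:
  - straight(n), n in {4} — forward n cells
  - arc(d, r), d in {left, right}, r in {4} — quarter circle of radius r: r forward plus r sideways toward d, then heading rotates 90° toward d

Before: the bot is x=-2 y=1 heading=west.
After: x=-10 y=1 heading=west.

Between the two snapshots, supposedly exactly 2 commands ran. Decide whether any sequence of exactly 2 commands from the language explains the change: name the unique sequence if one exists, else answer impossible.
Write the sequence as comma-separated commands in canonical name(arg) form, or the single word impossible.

key: still facing W at the end — nothing in the sequence rotates
initial: x=-2 y=1 heading=west
t=1 straight(4) ⇒ x=-6 y=1 heading=west
t=2 straight(4) ⇒ x=-10 y=1 heading=west
no other 2-command option fits: unique.

straight(4), straight(4)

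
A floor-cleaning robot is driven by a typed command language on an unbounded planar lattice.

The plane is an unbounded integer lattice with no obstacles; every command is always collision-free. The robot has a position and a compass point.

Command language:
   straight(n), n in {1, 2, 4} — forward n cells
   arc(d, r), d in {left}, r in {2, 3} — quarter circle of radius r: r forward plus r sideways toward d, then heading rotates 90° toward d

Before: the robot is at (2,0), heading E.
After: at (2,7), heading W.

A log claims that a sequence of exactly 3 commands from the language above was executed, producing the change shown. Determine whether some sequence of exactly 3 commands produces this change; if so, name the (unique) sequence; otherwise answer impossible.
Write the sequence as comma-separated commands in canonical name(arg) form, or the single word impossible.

key: cell and facing (now W) both changed — the 3 commands mix motion and turning
start: at (2,0), heading E
1. arc(left, 3) → at (5,3), heading N
2. straight(1) → at (5,4), heading N
3. arc(left, 3) → at (2,7), heading W
no other 3-command option fits: unique.

arc(left, 3), straight(1), arc(left, 3)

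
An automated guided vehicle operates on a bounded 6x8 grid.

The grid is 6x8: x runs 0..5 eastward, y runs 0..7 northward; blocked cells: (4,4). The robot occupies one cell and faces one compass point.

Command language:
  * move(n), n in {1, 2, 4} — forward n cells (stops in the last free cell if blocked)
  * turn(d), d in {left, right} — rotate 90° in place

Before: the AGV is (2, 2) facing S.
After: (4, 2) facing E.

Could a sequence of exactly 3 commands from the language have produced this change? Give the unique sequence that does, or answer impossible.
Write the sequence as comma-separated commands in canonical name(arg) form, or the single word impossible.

key: running move(1) before turn(left) would end elsewhere — order is forced
from: (2, 2) facing S
[1] after turn(left): (2, 2) facing E
[2] after move(1): (3, 2) facing E
[3] after move(1): (4, 2) facing E
no rival 3-sequence matches.

turn(left), move(1), move(1)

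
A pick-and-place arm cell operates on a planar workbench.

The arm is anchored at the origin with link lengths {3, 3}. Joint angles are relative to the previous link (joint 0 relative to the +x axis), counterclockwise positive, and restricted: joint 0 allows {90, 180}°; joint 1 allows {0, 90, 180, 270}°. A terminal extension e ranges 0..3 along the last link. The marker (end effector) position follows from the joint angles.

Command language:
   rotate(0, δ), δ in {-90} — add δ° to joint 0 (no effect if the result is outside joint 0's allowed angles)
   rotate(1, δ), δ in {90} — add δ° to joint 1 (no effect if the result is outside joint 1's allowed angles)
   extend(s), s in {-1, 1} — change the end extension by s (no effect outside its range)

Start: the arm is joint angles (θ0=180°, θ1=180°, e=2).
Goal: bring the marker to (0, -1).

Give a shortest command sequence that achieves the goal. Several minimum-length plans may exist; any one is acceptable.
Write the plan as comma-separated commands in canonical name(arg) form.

from: joint angles (θ0=180°, θ1=180°, e=2)
t=1 extend(-1) ⇒ joint angles (θ0=180°, θ1=180°, e=1)
t=2 rotate(0, -90) ⇒ joint angles (θ0=90°, θ1=180°, e=1)
shorter routes all fall short; 2 is best.

extend(-1), rotate(0, -90)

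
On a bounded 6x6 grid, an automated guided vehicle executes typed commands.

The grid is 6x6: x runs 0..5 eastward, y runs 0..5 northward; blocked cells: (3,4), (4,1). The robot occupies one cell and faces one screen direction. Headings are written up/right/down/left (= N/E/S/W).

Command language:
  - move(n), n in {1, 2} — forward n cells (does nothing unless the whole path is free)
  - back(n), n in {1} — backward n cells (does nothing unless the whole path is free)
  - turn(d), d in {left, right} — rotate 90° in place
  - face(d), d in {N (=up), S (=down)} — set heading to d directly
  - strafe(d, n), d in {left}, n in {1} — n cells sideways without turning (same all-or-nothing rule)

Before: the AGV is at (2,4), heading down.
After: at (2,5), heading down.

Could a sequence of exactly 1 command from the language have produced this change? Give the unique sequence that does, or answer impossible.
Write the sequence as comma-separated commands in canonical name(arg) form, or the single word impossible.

back(1)

key: heading stays S — the single command does not turn
t0: at (2,4), heading down
step 1 (back(1)): at (2,5), heading down
no other 1-command option fits: unique.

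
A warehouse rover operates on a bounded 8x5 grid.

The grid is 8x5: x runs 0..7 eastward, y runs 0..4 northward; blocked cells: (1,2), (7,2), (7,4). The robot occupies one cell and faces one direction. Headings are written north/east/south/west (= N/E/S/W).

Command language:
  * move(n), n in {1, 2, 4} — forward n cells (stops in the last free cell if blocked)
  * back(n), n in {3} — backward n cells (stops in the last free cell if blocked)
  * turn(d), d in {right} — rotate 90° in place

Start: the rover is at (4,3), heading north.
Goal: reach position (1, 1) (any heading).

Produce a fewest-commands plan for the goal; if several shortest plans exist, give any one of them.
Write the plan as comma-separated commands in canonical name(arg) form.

start: at (4,3), heading north
1. move(2) → at (4,4), heading north
2. back(3) → at (4,1), heading north
3. turn(right) → at (4,1), heading east
4. back(3) → at (1,1), heading east
nothing shorter than 4 reaches the goal.

move(2), back(3), turn(right), back(3)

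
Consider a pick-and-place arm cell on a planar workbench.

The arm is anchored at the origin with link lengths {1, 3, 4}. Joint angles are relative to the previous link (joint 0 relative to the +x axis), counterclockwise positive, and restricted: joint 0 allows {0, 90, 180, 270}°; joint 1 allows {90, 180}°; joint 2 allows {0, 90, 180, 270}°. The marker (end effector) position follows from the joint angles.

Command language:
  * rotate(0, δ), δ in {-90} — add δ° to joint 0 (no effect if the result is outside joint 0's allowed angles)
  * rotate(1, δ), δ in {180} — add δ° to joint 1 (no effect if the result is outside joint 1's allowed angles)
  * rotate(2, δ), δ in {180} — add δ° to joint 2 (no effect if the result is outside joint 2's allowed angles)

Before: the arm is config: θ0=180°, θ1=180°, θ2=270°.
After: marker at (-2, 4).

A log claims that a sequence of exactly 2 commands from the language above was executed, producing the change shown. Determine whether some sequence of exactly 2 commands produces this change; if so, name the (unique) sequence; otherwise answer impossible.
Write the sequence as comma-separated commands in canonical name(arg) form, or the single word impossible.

begin: config: θ0=180°, θ1=180°, θ2=270°
1. rotate(0, -90) → config: θ0=90°, θ1=180°, θ2=270°
2. rotate(0, -90) → config: θ0=0°, θ1=180°, θ2=270°
all 9 alternatives checked — unique.

rotate(0, -90), rotate(0, -90)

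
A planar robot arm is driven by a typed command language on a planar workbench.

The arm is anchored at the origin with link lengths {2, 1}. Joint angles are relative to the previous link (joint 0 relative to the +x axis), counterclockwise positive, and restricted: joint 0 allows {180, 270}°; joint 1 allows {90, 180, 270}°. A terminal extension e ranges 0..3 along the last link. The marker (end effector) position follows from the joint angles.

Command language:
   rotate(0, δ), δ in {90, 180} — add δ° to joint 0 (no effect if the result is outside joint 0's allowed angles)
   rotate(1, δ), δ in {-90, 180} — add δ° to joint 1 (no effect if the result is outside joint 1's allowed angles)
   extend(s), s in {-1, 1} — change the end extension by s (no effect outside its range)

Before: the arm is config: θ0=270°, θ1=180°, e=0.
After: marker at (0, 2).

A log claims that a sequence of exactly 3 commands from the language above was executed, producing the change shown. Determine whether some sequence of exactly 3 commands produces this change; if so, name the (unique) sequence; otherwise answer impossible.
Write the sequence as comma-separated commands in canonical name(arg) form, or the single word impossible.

begin: config: θ0=270°, θ1=180°, e=0
[1] after extend(1): config: θ0=270°, θ1=180°, e=1
[2] after extend(1): config: θ0=270°, θ1=180°, e=2
[3] after extend(1): config: θ0=270°, θ1=180°, e=3
no rival 3-sequence matches.

extend(1), extend(1), extend(1)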